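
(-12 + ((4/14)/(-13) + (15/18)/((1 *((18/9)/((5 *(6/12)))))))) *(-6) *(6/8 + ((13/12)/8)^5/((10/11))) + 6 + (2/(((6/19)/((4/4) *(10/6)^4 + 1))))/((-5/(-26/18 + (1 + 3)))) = 27.20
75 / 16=4.69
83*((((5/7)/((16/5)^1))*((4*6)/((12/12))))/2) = 6225/28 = 222.32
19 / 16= 1.19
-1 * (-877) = 877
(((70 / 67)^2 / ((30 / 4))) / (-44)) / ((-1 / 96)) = 15680 / 49379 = 0.32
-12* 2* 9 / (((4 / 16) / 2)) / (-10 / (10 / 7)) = 246.86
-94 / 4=-23.50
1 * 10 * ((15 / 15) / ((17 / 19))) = 190 / 17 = 11.18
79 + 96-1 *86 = 89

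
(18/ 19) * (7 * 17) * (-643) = -1377306/ 19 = -72489.79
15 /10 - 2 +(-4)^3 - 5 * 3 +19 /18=-706 /9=-78.44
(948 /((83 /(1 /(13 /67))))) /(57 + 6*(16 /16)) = 0.93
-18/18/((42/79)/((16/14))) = -316/147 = -2.15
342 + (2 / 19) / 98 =318403 / 931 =342.00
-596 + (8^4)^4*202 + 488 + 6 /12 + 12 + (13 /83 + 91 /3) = 28315256757185118601 /498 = 56857945295552446.99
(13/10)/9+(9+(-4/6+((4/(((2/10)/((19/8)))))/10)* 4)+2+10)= 3553/90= 39.48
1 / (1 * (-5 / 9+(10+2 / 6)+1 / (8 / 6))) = 36 / 379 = 0.09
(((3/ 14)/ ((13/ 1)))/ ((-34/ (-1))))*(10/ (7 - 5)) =15/ 6188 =0.00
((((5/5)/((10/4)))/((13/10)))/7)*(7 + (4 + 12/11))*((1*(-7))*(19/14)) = -722/143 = -5.05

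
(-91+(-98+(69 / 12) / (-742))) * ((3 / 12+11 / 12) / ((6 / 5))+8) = -181194925 / 106848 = -1695.82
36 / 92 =9 / 23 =0.39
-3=-3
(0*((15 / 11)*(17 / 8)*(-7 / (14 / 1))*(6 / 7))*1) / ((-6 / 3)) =0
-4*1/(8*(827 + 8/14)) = -7/11586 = -0.00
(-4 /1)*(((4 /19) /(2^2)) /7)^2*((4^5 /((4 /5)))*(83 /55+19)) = -1155072 /194579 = -5.94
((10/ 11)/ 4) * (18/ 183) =15/ 671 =0.02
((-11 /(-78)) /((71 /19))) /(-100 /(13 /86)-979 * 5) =-209 /30772110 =-0.00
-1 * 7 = -7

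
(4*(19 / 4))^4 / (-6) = -130321 / 6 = -21720.17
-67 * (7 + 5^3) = -8844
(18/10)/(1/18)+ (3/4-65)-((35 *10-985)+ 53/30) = 36083/60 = 601.38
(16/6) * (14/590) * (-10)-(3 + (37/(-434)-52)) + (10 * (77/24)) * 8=7812881/25606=305.12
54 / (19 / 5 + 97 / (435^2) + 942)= 5109075 / 89484551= 0.06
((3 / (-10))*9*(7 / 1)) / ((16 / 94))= -8883 / 80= -111.04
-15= -15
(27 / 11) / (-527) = -27 / 5797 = -0.00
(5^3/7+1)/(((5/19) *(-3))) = -836/35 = -23.89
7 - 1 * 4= 3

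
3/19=0.16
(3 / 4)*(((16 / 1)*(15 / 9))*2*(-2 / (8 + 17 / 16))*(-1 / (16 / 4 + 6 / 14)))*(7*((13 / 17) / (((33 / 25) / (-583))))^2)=3721812640000 / 2338299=1591675.25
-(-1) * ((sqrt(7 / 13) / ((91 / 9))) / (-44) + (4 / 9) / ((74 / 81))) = 18 / 37- 9 * sqrt(91) / 52052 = 0.48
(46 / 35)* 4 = 184 / 35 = 5.26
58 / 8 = 7.25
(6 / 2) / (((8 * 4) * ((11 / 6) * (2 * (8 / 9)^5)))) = 531441 / 11534336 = 0.05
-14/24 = -7/12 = -0.58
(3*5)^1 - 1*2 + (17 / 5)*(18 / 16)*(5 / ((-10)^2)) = 10553 / 800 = 13.19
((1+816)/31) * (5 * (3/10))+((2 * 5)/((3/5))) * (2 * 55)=348353/186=1872.87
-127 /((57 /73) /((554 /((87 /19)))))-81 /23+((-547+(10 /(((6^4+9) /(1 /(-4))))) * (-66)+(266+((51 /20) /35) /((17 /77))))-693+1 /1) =-12399040201 /600300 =-20654.74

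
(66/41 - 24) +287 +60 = 13309/41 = 324.61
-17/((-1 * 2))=17/2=8.50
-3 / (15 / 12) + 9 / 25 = -51 / 25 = -2.04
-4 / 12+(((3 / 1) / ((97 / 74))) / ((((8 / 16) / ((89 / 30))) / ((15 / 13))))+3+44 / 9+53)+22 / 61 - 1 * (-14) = 62710811 / 692289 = 90.58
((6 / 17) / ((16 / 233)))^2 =488601 / 18496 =26.42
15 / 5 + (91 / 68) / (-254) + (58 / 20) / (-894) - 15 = -463563647 / 38602920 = -12.01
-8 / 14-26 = -26.57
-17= -17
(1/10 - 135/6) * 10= -224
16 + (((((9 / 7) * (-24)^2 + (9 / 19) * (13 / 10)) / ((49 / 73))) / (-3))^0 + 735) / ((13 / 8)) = 6096 / 13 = 468.92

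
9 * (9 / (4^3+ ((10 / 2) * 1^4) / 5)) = 81 / 65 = 1.25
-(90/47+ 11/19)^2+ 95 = 70798126/797449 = 88.78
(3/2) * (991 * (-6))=-8919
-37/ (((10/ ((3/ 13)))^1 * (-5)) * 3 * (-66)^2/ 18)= 37/ 157300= 0.00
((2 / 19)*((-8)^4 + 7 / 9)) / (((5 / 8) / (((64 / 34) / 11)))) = 18877952 / 159885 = 118.07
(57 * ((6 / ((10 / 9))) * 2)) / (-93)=-1026 / 155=-6.62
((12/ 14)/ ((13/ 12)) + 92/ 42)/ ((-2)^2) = 407/ 546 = 0.75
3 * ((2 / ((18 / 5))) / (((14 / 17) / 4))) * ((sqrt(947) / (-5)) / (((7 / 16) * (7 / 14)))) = -1088 * sqrt(947) / 147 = -227.76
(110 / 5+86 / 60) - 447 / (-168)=21919 / 840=26.09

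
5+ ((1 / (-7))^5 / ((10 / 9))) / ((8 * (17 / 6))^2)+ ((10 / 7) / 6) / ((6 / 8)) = 37192449671 / 6994401120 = 5.32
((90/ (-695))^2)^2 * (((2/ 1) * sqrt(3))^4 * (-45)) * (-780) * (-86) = -45630799718400/ 373301041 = -122235.93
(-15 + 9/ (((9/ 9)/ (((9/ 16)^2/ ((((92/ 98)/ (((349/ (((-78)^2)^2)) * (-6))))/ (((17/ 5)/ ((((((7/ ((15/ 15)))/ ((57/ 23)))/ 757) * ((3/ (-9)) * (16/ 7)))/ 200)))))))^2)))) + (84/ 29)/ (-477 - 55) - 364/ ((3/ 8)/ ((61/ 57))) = -65833065105069164561643561985/ 75968256287011915941543936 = -866.59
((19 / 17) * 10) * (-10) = -1900 / 17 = -111.76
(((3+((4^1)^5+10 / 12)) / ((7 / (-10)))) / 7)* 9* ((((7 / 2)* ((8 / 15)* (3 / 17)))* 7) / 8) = -18501 / 34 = -544.15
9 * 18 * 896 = 145152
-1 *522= -522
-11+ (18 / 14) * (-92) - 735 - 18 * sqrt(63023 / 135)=-6050 / 7 - 2 * sqrt(945345) / 5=-1253.20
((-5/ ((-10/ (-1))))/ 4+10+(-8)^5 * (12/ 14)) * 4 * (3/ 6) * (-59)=92766349/ 28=3313083.89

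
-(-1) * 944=944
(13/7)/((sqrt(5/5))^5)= 13/7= 1.86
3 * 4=12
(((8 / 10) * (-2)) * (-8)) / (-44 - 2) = -32 / 115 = -0.28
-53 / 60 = -0.88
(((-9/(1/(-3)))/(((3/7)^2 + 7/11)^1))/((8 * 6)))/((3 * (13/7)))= 11319/91936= 0.12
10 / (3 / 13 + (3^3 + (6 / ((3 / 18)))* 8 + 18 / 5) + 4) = 325 / 10492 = 0.03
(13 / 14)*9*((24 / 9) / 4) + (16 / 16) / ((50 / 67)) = 2419 / 350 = 6.91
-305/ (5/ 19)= -1159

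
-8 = -8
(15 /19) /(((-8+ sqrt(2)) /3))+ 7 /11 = 2143 /6479-45 * sqrt(2) /1178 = 0.28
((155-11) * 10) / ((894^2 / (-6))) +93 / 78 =681991 / 577226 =1.18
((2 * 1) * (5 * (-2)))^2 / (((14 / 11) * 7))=2200 / 49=44.90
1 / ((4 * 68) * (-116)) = -1 / 31552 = -0.00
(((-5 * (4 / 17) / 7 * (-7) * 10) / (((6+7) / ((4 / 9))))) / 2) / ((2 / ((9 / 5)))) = 0.18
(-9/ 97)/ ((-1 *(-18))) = -1/ 194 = -0.01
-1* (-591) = 591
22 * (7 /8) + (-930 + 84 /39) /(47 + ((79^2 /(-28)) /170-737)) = 3523592121 /171113332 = 20.59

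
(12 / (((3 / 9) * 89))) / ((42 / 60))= 360 / 623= 0.58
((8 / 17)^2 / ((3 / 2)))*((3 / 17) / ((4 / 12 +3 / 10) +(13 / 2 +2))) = 1920 / 673081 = 0.00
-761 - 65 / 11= -8436 / 11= -766.91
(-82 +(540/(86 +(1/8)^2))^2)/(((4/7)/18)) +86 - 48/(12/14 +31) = -37755297871/30035647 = -1257.02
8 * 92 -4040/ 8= 231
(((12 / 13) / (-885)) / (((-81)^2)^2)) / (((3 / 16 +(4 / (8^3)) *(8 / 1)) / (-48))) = 256 / 55028058345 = 0.00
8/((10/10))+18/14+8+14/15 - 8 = 1073/105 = 10.22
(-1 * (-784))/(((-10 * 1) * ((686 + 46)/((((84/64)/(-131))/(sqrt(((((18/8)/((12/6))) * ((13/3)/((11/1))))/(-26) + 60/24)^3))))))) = 30184 * sqrt(4807)/7630166395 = 0.00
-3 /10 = -0.30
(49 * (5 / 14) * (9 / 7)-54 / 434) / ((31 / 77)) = 106821 / 1922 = 55.58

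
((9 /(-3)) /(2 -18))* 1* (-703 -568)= -3813 /16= -238.31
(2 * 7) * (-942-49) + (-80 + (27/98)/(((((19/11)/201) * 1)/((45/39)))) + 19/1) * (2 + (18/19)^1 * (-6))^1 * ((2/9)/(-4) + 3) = -13613.57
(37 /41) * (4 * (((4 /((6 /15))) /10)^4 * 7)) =1036 /41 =25.27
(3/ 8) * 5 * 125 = 1875/ 8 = 234.38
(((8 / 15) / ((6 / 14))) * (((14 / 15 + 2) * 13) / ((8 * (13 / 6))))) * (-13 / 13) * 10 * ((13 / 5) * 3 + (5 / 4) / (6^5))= -93407237 / 437400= -213.55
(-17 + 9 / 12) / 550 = -13 / 440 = -0.03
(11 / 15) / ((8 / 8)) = 11 / 15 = 0.73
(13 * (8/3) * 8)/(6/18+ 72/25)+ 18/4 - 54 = 17741/482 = 36.81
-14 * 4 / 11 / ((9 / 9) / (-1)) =56 / 11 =5.09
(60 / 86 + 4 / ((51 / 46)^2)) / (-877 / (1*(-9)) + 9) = 220991 / 5952533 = 0.04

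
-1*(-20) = 20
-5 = -5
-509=-509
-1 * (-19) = 19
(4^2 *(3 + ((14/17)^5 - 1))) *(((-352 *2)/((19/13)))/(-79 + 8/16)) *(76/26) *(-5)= -760891760640/222917549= -3413.33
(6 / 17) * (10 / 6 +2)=22 / 17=1.29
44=44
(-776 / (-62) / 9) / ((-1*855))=-0.00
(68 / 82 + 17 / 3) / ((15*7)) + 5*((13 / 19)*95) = 4198174 / 12915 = 325.06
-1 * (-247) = 247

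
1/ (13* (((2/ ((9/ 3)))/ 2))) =3/ 13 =0.23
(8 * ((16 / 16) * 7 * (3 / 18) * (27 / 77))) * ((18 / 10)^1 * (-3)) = -972 / 55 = -17.67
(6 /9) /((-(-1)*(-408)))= -1 /612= -0.00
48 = 48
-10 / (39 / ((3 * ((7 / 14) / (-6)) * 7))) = 35 / 78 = 0.45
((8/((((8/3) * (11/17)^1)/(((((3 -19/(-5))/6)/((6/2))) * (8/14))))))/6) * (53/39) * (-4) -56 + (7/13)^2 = -99461893/1756755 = -56.62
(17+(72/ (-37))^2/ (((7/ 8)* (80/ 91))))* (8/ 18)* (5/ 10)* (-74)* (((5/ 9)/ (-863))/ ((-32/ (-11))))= 1650671/ 20691288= 0.08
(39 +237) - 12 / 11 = 3024 / 11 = 274.91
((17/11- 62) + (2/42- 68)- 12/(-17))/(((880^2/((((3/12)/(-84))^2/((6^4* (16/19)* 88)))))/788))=-938523563/78310945892125900800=-0.00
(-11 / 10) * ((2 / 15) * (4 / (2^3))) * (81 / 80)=-297 / 4000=-0.07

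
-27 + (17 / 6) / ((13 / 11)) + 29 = 343 / 78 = 4.40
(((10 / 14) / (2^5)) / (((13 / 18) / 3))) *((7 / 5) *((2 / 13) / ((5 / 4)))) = 27 / 1690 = 0.02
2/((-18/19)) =-19/9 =-2.11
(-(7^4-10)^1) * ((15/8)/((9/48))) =-23910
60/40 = 3/2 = 1.50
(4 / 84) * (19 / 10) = 19 / 210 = 0.09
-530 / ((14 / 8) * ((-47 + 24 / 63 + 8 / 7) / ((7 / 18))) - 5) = 1484 / 587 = 2.53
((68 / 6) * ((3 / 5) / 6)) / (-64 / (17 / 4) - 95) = -289 / 28065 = -0.01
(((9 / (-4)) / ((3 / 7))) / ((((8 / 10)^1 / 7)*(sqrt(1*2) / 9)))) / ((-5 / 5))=6615*sqrt(2) / 32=292.34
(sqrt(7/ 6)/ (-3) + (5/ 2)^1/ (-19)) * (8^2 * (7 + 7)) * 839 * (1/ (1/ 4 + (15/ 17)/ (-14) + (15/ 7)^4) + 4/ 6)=-2794930818176 * sqrt(42)/ 93771729-13974654090880/ 197962539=-263755.35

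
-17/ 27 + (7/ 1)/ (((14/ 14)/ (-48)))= -9089/ 27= -336.63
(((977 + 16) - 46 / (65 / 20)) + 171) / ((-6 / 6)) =-14948 / 13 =-1149.85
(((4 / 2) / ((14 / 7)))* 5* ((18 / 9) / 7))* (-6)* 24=-1440 / 7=-205.71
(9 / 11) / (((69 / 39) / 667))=3393 / 11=308.45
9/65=0.14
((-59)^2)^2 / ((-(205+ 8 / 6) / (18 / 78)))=-109056249 / 8047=-13552.41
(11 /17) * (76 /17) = 836 /289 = 2.89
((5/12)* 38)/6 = 95/36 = 2.64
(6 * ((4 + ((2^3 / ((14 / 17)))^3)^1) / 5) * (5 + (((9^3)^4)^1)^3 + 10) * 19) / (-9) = -90117743405272966455452370086299582168704 / 1715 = -52546789157593566446327910000000000000.00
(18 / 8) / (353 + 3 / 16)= 36 / 5651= 0.01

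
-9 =-9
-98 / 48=-49 / 24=-2.04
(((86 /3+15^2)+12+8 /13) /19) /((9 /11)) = 114235 /6669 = 17.13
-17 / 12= -1.42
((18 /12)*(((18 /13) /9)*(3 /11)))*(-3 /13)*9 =-243 /1859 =-0.13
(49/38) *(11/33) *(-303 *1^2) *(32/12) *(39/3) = -257348/57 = -4514.88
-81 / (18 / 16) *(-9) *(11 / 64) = 111.38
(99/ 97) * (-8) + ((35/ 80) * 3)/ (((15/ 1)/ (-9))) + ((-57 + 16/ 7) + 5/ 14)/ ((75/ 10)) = -2639963/ 162960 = -16.20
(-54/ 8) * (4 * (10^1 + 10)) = -540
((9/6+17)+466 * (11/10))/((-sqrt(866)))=-5311 * sqrt(866)/8660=-18.05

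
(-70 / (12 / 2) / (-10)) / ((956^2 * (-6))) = -7 / 32901696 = -0.00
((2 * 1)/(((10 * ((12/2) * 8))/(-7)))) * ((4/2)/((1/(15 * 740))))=-1295/2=-647.50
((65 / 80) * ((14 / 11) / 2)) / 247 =7 / 3344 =0.00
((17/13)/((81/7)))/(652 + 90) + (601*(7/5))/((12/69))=5400134819/1116180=4838.05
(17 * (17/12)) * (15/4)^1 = 1445/16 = 90.31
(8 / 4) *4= 8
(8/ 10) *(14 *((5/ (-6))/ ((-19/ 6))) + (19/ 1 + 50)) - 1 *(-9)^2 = -2171/ 95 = -22.85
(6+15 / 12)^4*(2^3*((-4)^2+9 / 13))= 153479977 / 416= 368942.25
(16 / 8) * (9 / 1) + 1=19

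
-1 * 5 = -5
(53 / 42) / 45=53 / 1890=0.03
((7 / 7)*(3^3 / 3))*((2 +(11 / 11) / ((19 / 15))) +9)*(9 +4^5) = 109606.74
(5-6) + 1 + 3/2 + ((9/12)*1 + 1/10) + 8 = 207/20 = 10.35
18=18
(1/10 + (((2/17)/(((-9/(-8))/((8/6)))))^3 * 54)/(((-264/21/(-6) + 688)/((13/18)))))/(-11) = -38987798173/4282097645430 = -0.01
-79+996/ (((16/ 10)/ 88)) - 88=54613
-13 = -13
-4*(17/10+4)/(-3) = 38/5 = 7.60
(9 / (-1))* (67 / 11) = -603 / 11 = -54.82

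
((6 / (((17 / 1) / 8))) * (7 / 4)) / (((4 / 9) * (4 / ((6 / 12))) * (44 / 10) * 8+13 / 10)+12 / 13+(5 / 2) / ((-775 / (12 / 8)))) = 1218672 / 31414963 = 0.04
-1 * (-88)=88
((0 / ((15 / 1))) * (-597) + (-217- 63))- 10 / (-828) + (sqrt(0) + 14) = -110119 / 414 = -265.99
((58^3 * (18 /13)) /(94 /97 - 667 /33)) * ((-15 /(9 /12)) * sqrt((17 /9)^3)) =141565462720 * sqrt(17) /800761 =728918.31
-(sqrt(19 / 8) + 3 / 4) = -sqrt(38) / 4 - 3 / 4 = -2.29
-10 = -10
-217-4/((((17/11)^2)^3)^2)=-126441579192365021/582622237229761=-217.02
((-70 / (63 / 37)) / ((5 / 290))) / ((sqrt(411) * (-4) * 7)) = 5365 * sqrt(411) / 25893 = 4.20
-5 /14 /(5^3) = -1 /350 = -0.00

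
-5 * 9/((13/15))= -675/13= -51.92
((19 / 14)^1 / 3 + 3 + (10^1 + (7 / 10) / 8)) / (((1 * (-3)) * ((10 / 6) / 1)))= -22747 / 8400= -2.71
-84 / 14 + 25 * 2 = 44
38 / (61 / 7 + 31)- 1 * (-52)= 7361 / 139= 52.96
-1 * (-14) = 14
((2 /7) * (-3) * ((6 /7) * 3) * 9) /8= -243 /98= -2.48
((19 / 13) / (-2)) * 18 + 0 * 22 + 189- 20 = 2026 / 13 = 155.85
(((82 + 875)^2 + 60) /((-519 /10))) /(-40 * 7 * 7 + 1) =3053030 /338907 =9.01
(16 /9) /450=8 /2025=0.00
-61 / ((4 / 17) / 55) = -57035 / 4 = -14258.75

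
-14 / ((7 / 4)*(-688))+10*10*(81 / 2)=348301 / 86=4050.01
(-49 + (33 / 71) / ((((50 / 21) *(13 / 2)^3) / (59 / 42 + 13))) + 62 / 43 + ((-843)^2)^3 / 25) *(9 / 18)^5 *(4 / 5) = 300907021565316218521453 / 838430125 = 358893380131488.26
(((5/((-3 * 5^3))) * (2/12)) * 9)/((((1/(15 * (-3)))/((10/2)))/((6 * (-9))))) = -243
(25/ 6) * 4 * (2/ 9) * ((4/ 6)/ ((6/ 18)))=200/ 27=7.41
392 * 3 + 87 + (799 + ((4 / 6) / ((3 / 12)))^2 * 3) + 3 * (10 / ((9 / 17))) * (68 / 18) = 62030 / 27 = 2297.41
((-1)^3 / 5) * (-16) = 16 / 5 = 3.20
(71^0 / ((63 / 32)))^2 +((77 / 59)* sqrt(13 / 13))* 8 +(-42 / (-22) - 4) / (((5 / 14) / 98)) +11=-7110034021 / 12879405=-552.05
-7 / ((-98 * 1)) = 0.07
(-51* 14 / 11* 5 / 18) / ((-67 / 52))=30940 / 2211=13.99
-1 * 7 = -7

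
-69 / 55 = -1.25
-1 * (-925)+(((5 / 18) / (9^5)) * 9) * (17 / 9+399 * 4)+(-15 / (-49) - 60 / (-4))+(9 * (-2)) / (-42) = 48998132017 / 52081218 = 940.80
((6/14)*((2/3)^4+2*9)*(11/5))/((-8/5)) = -8107/756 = -10.72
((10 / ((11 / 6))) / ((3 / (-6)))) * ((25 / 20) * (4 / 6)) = -100 / 11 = -9.09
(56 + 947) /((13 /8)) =8024 /13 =617.23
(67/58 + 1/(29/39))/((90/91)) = 91/36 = 2.53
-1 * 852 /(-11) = 852 /11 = 77.45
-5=-5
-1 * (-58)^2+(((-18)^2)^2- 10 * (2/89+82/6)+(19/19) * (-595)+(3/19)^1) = 511765592/5073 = 100880.27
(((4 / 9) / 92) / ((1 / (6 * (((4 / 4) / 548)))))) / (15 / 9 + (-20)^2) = 1 / 7593910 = 0.00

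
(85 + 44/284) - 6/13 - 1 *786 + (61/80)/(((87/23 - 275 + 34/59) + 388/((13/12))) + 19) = -97301578618457/138744695440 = -701.30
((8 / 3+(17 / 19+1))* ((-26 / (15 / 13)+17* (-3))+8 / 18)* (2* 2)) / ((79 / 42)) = -9577568 / 13509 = -708.98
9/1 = 9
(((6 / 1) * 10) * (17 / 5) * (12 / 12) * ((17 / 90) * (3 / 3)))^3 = 193100552 / 3375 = 57214.98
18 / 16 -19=-143 / 8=-17.88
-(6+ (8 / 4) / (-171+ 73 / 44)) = -44618 / 7451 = -5.99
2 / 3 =0.67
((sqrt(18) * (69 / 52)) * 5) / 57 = 345 * sqrt(2) / 988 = 0.49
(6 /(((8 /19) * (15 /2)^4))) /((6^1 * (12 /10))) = 19 /30375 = 0.00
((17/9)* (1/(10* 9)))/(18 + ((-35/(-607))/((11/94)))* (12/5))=113509/103746420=0.00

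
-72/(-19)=72/19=3.79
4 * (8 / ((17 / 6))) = 192 / 17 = 11.29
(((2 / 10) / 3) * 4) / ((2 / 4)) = 8 / 15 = 0.53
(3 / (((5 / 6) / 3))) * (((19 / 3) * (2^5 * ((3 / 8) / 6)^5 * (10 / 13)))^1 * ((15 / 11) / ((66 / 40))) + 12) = 2087555967 / 16107520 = 129.60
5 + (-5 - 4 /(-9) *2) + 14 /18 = 5 /3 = 1.67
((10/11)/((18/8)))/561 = 40/55539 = 0.00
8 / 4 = 2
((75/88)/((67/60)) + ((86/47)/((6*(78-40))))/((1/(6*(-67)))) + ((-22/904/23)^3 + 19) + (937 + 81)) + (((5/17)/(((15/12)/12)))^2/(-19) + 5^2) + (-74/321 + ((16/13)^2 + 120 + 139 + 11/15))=25507884553399057285490083959/19322178445852412234378560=1320.14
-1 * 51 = -51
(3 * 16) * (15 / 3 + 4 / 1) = 432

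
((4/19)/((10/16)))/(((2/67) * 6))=536/285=1.88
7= 7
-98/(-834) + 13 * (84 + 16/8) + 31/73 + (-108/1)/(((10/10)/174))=-537997730/30441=-17673.46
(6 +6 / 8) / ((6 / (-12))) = -27 / 2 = -13.50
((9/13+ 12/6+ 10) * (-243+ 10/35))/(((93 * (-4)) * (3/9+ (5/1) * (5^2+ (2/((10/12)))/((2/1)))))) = 280335/4445896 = 0.06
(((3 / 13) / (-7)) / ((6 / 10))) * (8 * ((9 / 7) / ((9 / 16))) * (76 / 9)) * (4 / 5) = -38912 / 5733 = -6.79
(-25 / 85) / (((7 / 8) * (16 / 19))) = -95 / 238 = -0.40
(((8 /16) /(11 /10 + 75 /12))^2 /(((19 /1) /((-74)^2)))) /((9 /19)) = 547600 /194481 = 2.82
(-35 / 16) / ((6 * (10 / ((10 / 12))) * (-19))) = 35 / 21888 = 0.00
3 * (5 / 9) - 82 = -241 / 3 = -80.33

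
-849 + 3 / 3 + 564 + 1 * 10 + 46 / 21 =-5708 / 21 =-271.81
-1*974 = -974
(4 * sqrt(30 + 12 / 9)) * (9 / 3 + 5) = 32 * sqrt(282) / 3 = 179.12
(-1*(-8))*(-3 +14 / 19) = -344 / 19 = -18.11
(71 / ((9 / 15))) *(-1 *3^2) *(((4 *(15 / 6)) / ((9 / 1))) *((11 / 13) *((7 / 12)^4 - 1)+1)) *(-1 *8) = 120492325 / 50544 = 2383.91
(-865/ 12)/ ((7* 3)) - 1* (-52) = 12239/ 252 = 48.57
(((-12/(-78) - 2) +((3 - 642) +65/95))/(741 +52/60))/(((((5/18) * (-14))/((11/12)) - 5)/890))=1741494150/20958197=83.09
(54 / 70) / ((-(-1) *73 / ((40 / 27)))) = 8 / 511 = 0.02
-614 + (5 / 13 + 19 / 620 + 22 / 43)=-212478879 / 346580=-613.07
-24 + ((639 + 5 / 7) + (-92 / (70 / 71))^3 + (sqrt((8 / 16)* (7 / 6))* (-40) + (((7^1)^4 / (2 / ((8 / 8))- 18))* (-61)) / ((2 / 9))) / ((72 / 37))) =-8679331875701 / 10976000- 185* sqrt(21) / 54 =-790771.15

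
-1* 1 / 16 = -1 / 16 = -0.06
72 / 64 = 1.12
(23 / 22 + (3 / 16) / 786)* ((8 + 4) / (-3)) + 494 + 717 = 13912189 / 11528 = 1206.82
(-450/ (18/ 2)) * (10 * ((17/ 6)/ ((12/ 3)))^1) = -2125/ 6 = -354.17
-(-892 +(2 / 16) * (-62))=3599 / 4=899.75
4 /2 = 2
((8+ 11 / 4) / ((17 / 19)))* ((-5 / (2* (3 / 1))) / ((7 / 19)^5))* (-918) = 91033779735 / 67228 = 1354105.13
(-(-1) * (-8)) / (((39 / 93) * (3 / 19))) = -4712 / 39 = -120.82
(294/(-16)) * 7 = -1029/8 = -128.62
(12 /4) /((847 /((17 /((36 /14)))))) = 17 /726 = 0.02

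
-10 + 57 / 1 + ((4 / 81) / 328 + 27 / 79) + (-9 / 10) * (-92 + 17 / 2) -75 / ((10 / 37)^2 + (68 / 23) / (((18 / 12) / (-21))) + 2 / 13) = 1099112521586179 / 8841430086660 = 124.31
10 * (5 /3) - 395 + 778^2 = 1814717 /3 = 604905.67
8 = 8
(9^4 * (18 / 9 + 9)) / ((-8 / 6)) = -54128.25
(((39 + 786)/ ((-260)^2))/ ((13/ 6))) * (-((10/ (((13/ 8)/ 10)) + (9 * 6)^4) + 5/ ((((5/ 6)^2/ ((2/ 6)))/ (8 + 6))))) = -6839722197/ 142805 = -47895.54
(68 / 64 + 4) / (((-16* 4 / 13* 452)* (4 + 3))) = -1053 / 3239936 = -0.00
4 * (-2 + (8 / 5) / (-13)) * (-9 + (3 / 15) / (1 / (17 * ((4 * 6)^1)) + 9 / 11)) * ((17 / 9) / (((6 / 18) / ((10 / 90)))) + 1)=435151904 / 3590925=121.18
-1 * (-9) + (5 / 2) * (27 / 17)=441 / 34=12.97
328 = 328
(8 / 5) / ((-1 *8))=-1 / 5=-0.20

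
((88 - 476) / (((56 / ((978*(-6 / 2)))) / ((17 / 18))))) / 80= 268787 / 1120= 239.99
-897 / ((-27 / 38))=11362 / 9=1262.44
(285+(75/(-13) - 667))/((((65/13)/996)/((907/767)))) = -4553898252/49855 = -91342.86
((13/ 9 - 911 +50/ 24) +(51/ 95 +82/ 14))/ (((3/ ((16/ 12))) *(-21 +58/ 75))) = 19.80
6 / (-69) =-2 / 23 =-0.09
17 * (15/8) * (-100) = -6375/2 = -3187.50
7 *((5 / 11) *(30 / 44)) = 525 / 242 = 2.17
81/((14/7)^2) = 81/4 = 20.25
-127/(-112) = 127/112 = 1.13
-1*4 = -4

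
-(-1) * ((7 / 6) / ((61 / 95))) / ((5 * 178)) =133 / 65148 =0.00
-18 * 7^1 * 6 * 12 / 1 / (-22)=4536 / 11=412.36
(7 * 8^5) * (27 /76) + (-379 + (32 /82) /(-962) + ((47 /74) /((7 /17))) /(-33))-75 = 81034.79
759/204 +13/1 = 1137/68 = 16.72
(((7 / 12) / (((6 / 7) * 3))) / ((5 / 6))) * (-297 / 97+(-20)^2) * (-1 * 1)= -1886647 / 17460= -108.06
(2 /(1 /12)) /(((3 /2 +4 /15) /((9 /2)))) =3240 /53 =61.13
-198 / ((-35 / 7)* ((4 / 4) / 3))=594 / 5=118.80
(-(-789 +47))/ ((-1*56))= -53/ 4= -13.25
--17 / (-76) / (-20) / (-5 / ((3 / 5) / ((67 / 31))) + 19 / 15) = -93 / 139232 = -0.00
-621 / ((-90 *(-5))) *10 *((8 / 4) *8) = -1104 / 5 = -220.80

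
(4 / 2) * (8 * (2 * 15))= 480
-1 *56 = -56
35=35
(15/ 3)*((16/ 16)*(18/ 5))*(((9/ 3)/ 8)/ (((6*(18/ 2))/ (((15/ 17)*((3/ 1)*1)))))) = 45/ 136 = 0.33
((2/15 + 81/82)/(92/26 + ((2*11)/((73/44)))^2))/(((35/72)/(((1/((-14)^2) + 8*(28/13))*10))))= 138313912563/62411825035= 2.22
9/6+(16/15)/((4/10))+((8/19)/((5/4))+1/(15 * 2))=431/95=4.54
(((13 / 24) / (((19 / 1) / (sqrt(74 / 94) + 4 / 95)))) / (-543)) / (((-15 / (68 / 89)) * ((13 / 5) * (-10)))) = -17 * sqrt(1739) / 7768081980 - 17 / 3925360575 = -0.00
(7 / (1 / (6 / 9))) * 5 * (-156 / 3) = -3640 / 3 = -1213.33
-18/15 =-6/5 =-1.20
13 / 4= 3.25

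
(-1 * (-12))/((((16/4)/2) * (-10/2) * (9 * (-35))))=2/525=0.00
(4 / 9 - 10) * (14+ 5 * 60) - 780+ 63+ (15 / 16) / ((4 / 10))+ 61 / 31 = -33150851 / 8928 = -3713.13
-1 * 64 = -64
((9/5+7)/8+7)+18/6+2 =131/10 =13.10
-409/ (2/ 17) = -3476.50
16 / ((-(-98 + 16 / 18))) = 72 / 437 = 0.16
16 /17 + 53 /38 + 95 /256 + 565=46942557 /82688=567.71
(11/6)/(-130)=-11/780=-0.01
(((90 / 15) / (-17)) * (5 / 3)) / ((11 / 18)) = -180 / 187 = -0.96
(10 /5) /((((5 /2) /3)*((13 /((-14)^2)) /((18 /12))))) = 3528 /65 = 54.28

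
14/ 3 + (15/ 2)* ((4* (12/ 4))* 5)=1364/ 3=454.67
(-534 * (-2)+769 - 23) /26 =907 /13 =69.77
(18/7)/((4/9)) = 81/14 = 5.79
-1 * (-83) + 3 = 86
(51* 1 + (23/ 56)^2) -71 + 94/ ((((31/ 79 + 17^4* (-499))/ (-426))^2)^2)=-5639178112495779552642647218504189745151/ 284357263282255707063760720996456360000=-19.83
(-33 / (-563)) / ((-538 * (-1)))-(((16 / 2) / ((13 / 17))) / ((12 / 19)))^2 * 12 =-505610033285 / 153567258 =-3292.43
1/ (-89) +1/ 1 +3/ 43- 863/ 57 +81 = 14597465/ 218139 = 66.92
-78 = -78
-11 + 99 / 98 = -979 / 98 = -9.99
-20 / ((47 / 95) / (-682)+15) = -1295800 / 971803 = -1.33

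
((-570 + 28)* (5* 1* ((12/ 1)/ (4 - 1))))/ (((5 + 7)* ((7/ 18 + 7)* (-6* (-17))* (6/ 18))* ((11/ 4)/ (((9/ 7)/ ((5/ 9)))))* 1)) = -526824/ 174097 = -3.03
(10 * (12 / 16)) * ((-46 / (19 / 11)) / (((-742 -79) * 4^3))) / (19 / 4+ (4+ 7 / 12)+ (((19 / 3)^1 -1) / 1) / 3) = 6831 / 19966720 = 0.00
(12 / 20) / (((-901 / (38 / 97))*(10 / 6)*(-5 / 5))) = 342 / 2184925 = 0.00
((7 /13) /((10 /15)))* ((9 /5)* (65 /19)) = 4.97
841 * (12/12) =841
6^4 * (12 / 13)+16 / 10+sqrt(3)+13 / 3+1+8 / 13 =sqrt(3)+234752 / 195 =1205.59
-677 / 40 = -16.92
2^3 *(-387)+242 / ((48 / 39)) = -23195 / 8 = -2899.38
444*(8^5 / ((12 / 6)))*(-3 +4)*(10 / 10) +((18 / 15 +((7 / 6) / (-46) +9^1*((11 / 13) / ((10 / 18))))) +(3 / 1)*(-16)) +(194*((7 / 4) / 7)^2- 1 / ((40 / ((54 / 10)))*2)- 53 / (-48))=435013667431 / 59800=7274476.04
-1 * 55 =-55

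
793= 793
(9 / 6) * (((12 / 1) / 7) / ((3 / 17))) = 102 / 7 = 14.57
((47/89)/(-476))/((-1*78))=47/3304392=0.00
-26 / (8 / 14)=-91 / 2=-45.50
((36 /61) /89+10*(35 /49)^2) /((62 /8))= 5436056 /8246651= 0.66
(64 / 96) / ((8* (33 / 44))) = 1 / 9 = 0.11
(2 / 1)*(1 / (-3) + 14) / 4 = 41 / 6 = 6.83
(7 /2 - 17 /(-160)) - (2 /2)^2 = 2.61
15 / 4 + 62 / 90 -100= -17201 / 180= -95.56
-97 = -97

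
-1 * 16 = -16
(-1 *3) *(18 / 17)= -3.18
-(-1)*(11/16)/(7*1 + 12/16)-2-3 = -609/124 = -4.91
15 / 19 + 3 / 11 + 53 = 11299 / 209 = 54.06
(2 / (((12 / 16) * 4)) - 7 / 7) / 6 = -1 / 18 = -0.06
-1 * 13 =-13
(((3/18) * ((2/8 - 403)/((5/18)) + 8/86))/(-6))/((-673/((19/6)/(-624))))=11844923/39005141760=0.00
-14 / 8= -7 / 4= -1.75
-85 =-85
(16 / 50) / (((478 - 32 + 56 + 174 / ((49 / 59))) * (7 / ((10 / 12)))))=7 / 130740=0.00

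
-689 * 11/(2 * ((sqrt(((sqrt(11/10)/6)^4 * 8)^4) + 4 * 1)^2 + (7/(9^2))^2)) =-261000878767200000000/1102541179286678881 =-236.73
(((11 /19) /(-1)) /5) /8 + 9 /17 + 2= 32493 /12920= 2.51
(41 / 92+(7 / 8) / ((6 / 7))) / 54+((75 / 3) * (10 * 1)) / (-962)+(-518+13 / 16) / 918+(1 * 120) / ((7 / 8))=116316059959 / 853090056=136.35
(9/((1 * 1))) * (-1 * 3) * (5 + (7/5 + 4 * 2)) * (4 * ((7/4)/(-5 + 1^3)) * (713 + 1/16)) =19406709/40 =485167.72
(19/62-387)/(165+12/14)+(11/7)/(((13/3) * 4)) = -29356447/13100724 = -2.24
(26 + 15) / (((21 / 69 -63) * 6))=-943 / 8652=-0.11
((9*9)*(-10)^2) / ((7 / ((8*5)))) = 324000 / 7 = 46285.71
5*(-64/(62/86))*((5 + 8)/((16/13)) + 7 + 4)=-296700/31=-9570.97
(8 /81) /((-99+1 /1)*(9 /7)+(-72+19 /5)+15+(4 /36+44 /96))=-320 /578763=-0.00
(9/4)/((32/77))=693/128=5.41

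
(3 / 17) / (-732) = -1 / 4148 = -0.00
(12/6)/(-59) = -2/59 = -0.03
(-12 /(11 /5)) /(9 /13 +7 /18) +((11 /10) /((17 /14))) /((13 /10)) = -2674258 /615043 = -4.35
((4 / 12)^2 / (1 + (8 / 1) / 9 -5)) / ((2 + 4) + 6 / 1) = -1 / 336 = -0.00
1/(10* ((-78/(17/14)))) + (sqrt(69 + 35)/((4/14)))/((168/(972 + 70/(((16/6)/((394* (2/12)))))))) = -17/10920 + 10783* sqrt(26)/96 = 572.74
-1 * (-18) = 18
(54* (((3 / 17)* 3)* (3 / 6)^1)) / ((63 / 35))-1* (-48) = 951 / 17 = 55.94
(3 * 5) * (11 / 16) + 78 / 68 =3117 / 272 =11.46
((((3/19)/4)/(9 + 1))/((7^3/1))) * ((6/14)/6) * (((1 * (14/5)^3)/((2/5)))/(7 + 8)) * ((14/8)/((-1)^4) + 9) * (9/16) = 387/21280000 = 0.00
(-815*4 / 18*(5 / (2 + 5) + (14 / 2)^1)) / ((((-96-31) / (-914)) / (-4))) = 40220.11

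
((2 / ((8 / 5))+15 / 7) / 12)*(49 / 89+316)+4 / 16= 894637 / 9968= 89.75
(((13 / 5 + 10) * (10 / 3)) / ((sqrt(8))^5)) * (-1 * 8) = -21 * sqrt(2) / 16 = -1.86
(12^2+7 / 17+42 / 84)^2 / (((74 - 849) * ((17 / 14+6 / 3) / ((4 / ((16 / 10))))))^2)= 1189491121 / 56240122500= 0.02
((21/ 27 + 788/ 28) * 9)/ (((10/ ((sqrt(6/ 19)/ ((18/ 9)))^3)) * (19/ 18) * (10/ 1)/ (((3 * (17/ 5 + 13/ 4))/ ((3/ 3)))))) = 73791 * sqrt(114)/ 722000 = 1.09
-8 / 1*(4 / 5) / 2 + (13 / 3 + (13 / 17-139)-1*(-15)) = -31136 / 255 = -122.10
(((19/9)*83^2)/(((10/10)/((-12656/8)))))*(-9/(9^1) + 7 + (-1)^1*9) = 207069562/3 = 69023187.33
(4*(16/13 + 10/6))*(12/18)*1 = 904/117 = 7.73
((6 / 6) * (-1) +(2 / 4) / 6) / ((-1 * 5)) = 11 / 60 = 0.18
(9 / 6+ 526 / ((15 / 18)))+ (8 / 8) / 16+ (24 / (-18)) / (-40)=151871 / 240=632.80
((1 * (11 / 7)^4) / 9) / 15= 14641 / 324135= 0.05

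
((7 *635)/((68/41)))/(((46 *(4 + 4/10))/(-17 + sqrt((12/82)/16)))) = -911225/4048 + 22225 *sqrt(246)/275264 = -223.84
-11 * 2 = -22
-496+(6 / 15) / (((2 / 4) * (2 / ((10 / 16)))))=-1983 / 4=-495.75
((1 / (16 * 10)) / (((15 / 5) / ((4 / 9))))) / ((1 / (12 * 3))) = 1 / 30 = 0.03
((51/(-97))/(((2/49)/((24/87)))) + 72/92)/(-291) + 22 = 138127424/6275803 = 22.01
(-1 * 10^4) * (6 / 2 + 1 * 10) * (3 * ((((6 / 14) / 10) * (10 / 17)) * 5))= -5850000 / 119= -49159.66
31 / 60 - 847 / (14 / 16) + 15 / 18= -19333 / 20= -966.65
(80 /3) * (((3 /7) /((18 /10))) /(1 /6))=800 /21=38.10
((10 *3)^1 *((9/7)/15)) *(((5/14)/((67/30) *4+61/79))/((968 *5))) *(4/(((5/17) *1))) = 36261/136378858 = 0.00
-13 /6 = -2.17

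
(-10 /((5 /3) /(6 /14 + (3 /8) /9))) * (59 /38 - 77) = 226493 /1064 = 212.87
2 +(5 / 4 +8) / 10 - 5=-83 / 40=-2.08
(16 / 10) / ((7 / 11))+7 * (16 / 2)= 2048 / 35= 58.51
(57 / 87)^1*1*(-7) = -133 / 29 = -4.59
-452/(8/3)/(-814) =339/1628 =0.21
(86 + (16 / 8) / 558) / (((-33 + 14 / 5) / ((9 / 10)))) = -2.56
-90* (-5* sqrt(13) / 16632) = 25* sqrt(13) / 924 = 0.10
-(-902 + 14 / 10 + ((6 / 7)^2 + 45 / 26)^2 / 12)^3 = 24944187943239905014732652084433 / 34206335812286263808000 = 729227125.64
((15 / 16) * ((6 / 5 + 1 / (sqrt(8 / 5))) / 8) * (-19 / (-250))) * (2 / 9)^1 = 19 * sqrt(10) / 38400 + 19 / 8000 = 0.00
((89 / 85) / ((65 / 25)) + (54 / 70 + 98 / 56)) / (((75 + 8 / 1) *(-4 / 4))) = -90473 / 2568020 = -0.04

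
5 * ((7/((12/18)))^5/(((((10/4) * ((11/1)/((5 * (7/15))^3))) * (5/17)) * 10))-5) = 881794553/8800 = 100203.93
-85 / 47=-1.81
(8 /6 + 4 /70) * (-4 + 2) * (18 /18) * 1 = -292 /105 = -2.78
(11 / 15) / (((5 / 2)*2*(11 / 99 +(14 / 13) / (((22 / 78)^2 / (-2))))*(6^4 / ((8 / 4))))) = -1331 / 158560200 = -0.00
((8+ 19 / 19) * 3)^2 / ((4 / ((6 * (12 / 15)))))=4374 / 5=874.80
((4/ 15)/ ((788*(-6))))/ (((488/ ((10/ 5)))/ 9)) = -1/ 480680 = -0.00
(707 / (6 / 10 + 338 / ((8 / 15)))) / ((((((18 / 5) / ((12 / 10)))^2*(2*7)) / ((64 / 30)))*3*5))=6464 / 5138235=0.00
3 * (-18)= -54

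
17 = 17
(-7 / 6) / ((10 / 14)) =-49 / 30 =-1.63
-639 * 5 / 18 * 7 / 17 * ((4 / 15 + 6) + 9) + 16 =-112181 / 102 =-1099.81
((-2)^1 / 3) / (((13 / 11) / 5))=-110 / 39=-2.82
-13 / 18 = -0.72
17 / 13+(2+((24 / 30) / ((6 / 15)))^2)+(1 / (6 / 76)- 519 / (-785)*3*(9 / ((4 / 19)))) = 12829693 / 122460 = 104.77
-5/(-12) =5/12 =0.42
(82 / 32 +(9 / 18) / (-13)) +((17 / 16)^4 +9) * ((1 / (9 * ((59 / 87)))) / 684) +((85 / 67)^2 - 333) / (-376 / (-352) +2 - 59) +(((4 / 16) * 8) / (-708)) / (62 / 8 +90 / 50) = 1839334617673019516707 / 217644269774377844736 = 8.45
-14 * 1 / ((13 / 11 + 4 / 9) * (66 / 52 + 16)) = -5148 / 10327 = -0.50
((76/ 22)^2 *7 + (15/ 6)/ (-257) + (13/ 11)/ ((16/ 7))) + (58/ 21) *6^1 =350431623/ 3482864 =100.62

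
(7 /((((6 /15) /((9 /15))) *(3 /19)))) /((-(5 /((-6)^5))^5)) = 1890614153990325141504 /3125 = 604996529276904045.28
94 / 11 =8.55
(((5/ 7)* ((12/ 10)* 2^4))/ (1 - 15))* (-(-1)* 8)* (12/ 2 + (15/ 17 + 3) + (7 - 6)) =-71040/ 833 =-85.28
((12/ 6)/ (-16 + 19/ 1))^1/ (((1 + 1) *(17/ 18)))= 6/ 17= 0.35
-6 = -6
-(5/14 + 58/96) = -323/336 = -0.96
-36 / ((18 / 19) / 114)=-4332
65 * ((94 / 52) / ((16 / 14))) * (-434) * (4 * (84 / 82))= -182835.73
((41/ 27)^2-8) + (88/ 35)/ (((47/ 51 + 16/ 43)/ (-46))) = -6883699001/ 72386055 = -95.10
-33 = -33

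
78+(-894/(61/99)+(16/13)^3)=-183744500/134017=-1371.05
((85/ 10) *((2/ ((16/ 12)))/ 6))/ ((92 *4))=17/ 2944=0.01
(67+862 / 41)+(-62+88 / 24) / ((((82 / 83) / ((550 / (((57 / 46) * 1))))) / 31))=-812346.54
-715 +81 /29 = -20654 /29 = -712.21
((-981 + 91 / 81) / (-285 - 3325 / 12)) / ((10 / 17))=539716 / 182115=2.96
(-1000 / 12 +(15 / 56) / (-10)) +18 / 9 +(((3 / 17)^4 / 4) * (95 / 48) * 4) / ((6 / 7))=-4566301469 / 56126112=-81.36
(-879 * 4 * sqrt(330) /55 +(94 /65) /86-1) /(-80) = 687 /55900 +879 * sqrt(330) /1100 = 14.53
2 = 2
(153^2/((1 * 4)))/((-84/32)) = -15606/7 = -2229.43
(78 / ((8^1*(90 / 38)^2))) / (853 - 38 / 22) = 51623 / 25282800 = 0.00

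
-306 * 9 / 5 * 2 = -5508 / 5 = -1101.60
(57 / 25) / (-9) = -19 / 75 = -0.25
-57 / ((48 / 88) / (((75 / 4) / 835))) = -3135 / 1336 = -2.35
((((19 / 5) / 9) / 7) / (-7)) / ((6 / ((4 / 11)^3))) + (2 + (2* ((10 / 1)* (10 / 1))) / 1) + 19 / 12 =7169848333 / 35218260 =203.58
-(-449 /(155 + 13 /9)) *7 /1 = 28287 /1408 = 20.09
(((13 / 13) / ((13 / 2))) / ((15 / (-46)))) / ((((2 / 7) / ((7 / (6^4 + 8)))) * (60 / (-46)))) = 25921 / 3814200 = 0.01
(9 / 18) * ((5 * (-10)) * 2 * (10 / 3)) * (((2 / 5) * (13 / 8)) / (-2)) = 325 / 6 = 54.17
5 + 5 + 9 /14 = 149 /14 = 10.64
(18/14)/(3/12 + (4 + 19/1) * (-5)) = -4/357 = -0.01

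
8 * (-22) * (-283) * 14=697312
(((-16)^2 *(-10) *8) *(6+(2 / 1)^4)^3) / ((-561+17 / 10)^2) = -21807104000 / 31281649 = -697.12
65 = 65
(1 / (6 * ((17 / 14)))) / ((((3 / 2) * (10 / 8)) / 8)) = 448 / 765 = 0.59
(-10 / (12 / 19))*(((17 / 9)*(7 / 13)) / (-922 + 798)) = 11305 / 87048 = 0.13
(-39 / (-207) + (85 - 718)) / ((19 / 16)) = -698624 / 1311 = -532.89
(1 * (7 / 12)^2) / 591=49 / 85104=0.00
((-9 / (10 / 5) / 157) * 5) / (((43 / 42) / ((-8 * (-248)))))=-1874880 / 6751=-277.72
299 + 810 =1109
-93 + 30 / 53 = -4899 / 53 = -92.43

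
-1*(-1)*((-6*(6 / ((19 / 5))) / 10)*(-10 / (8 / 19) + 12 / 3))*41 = 29151 / 38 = 767.13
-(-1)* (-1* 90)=-90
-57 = -57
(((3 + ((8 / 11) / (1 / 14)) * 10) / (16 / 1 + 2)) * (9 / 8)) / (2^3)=1153 / 1408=0.82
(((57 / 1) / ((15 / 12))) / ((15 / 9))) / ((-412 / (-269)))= 45999 / 2575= 17.86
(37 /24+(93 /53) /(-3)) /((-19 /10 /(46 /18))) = -139955 /108756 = -1.29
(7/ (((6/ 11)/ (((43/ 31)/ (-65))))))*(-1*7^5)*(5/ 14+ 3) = 373636417/ 24180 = 15452.29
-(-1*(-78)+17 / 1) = -95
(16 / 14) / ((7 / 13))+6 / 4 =355 / 98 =3.62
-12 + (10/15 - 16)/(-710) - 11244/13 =-12140701/13845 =-876.90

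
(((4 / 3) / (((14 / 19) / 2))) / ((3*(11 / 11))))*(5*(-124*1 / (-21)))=47120 / 1323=35.62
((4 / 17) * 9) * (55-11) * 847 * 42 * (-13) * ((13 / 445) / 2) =-4761508752 / 7565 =-629412.92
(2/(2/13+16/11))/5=143/575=0.25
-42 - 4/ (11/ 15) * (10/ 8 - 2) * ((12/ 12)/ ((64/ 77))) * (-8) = -651/ 8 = -81.38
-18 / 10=-9 / 5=-1.80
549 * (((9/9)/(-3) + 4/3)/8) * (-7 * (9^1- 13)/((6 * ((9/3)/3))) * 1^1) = 1281/4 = 320.25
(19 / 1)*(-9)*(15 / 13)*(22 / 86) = -28215 / 559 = -50.47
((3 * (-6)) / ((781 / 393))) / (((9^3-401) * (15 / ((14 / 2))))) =-8253 / 640420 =-0.01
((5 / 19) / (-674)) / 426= -5 / 5455356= -0.00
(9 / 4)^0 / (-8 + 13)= 1 / 5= 0.20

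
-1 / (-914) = 1 / 914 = 0.00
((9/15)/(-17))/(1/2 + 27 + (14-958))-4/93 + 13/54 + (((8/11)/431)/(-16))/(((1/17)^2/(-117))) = 3.76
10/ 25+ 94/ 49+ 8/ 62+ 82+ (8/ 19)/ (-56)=12185097/ 144305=84.44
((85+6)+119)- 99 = 111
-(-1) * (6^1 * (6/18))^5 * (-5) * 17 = -2720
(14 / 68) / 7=1 / 34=0.03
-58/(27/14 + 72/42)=-812/51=-15.92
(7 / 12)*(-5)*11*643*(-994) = 20505805.83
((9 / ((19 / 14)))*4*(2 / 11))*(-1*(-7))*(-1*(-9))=63504 / 209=303.85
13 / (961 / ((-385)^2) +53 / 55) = 1926925 / 143796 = 13.40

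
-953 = -953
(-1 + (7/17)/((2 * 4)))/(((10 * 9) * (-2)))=43/8160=0.01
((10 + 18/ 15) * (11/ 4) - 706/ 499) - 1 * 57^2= -3219.61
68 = 68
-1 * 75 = -75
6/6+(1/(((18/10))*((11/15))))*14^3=68633/33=2079.79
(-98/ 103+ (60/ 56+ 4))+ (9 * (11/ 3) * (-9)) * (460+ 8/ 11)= -136831.88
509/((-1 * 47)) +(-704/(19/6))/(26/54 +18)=-10186085/445607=-22.86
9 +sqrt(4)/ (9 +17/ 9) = 450/ 49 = 9.18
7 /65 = 0.11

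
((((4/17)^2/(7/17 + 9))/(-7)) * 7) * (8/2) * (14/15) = -28/1275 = -0.02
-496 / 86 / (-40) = 31 / 215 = 0.14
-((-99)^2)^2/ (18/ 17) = -181445913/ 2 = -90722956.50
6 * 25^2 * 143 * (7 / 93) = 1251250 / 31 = 40362.90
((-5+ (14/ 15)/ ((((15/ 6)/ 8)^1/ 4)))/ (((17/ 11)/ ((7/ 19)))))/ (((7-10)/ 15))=-40117/ 4845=-8.28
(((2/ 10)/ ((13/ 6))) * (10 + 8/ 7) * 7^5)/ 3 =28812/ 5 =5762.40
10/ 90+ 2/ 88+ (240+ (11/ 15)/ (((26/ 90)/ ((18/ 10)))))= 6298657/ 25740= 244.70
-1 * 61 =-61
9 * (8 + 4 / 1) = 108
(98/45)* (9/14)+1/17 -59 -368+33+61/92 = -3064487/7820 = -391.88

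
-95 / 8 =-11.88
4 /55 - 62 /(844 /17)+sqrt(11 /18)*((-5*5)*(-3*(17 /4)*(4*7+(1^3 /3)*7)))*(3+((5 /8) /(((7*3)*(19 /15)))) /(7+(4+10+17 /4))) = -27297 /23210+445442075*sqrt(22) /92112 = 22681.09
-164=-164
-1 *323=-323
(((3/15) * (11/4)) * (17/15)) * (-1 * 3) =-187/100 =-1.87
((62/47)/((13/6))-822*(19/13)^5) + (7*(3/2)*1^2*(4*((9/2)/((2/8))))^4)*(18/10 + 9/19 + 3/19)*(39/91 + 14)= 16412282262886372554/1657823245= 9899898745.17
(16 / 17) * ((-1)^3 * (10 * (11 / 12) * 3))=-440 / 17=-25.88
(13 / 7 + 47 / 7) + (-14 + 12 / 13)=-410 / 91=-4.51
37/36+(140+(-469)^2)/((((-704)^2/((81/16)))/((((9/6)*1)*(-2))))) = -408009719/71368704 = -5.72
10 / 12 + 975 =5855 / 6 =975.83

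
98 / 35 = 14 / 5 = 2.80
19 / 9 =2.11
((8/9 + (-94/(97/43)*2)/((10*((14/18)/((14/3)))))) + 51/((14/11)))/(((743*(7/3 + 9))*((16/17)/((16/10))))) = -552667/302698200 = -0.00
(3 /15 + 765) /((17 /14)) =53564 /85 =630.16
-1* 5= -5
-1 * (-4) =4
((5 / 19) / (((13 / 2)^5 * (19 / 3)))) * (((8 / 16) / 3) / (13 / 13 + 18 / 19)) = 0.00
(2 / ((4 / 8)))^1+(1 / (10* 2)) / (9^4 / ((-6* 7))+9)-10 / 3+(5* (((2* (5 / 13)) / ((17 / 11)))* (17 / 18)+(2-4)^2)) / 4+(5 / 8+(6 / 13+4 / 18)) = 2701697 / 357240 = 7.56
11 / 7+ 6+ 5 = 88 / 7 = 12.57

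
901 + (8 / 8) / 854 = 769455 / 854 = 901.00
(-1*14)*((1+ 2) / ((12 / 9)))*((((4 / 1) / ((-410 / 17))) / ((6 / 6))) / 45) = 119 / 1025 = 0.12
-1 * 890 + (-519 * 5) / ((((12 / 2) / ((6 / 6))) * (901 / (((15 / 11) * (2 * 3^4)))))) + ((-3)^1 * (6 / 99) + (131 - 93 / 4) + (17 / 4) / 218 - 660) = -1216576629 / 785672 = -1548.45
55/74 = 0.74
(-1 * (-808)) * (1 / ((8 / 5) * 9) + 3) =2480.11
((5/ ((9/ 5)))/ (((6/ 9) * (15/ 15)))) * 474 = 1975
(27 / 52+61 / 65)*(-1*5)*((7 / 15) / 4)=-2653 / 3120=-0.85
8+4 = 12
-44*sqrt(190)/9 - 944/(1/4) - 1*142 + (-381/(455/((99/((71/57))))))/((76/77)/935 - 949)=-82357882075725/21020764739 - 44*sqrt(190)/9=-3985.32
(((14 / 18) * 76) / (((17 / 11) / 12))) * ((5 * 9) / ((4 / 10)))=877800 / 17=51635.29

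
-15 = -15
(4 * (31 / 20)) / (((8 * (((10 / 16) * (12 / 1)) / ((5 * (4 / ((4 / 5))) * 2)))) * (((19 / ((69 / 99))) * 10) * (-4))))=-713 / 150480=-0.00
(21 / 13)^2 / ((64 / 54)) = 11907 / 5408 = 2.20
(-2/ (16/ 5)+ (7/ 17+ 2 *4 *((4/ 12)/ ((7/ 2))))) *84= 1567/ 34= 46.09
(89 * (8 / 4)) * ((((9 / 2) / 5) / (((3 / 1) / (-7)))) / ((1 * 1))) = -1869 / 5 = -373.80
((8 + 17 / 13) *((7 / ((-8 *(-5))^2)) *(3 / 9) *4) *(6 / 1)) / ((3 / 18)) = 1.95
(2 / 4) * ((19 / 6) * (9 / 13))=57 / 52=1.10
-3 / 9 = -1 / 3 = -0.33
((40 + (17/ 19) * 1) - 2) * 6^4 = 957744/ 19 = 50407.58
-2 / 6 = -0.33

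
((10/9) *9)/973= 10/973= 0.01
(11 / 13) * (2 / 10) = 11 / 65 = 0.17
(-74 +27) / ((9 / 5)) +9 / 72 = -1871 / 72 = -25.99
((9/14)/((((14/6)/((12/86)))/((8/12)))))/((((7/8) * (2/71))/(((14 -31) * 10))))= -2607120/14749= -176.77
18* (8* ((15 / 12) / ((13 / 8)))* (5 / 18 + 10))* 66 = 976800 / 13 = 75138.46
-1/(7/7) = -1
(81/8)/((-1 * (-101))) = 81/808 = 0.10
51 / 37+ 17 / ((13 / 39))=1938 / 37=52.38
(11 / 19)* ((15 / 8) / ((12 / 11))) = 605 / 608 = 1.00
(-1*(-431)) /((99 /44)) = 1724 /9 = 191.56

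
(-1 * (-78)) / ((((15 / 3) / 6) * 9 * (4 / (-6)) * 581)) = -78 / 2905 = -0.03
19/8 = 2.38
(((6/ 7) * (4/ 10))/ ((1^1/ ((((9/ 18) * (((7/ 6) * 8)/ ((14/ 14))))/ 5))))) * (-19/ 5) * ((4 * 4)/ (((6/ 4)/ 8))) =-38912/ 375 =-103.77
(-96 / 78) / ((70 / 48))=-384 / 455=-0.84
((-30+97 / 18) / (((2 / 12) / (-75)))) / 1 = 11075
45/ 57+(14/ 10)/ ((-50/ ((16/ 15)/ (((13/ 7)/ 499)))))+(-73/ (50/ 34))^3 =-1416312999236/ 11578125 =-122326.63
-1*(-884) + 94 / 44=19495 / 22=886.14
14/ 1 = 14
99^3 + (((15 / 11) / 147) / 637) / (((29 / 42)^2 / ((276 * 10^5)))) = 5722830363213 / 5892887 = 971142.05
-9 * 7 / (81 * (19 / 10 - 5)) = 70 / 279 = 0.25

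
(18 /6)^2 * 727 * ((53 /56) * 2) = 346779 /28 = 12384.96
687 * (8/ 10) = 2748/ 5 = 549.60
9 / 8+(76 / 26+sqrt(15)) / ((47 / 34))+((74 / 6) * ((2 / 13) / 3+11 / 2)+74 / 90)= 34 * sqrt(15) / 47+1227167 / 16920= 75.33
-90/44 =-45/22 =-2.05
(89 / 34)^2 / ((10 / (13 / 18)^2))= 1338649 / 3745440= 0.36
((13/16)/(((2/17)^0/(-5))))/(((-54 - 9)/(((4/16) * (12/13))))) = 5/336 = 0.01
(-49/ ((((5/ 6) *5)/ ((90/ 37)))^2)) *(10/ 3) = -381024/ 6845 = -55.66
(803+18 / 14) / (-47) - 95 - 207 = -104988 / 329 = -319.11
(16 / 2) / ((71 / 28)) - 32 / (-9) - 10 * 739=-4717922 / 639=-7383.29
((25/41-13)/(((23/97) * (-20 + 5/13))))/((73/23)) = 640588/763215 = 0.84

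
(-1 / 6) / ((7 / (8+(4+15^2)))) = -79 / 14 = -5.64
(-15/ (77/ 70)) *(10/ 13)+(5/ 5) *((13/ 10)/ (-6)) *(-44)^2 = -429.96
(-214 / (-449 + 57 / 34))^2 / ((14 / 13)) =344111144 / 1619195767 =0.21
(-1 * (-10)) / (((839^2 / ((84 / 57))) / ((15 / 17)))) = 4200 / 227366483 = 0.00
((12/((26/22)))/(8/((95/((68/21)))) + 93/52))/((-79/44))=-46347840/16892017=-2.74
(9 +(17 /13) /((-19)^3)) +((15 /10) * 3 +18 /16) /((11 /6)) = 47346929 /3923348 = 12.07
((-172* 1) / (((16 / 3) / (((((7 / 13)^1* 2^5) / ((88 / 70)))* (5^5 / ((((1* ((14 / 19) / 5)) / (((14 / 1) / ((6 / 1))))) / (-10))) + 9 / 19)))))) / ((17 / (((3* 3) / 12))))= 40516314195 / 4199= 9649038.87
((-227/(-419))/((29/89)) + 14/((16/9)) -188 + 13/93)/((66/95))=-153149236565/596662704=-256.68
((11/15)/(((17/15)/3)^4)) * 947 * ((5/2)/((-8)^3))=-14238736875/85525504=-166.49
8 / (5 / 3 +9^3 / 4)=96 / 2207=0.04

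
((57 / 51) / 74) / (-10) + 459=5774201 / 12580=459.00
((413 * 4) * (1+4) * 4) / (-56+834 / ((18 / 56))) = 885 / 68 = 13.01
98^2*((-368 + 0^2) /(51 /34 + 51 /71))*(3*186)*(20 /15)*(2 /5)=-35560835072 /75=-474144467.63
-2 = -2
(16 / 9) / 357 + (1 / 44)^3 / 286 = 389805197 / 78277110912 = 0.00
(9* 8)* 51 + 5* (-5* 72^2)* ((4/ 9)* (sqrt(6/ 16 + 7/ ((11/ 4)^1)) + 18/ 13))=-14400* sqrt(5654)/ 11 - 989064/ 13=-174516.43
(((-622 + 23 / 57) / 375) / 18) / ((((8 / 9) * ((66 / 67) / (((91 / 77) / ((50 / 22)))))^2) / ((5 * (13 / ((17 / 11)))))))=-31766574593 / 26163000000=-1.21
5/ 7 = 0.71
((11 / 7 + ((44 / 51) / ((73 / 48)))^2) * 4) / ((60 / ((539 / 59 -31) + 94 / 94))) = -8374986631 / 3180267265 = -2.63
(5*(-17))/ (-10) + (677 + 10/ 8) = 686.75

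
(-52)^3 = -140608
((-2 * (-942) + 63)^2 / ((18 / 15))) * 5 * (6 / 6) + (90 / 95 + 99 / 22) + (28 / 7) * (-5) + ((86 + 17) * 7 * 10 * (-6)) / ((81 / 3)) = 2700674944 / 171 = 15793420.73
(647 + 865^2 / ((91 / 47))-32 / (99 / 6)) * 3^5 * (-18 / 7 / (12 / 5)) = -706178710890 / 7007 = -100781891.09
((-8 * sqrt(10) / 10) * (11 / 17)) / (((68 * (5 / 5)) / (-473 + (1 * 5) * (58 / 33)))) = 15319 * sqrt(10) / 4335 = 11.17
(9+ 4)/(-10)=-13/10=-1.30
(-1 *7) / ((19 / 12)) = -84 / 19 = -4.42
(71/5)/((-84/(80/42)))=-142/441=-0.32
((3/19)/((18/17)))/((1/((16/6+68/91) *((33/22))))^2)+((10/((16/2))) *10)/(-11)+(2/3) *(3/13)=2.93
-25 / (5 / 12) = -60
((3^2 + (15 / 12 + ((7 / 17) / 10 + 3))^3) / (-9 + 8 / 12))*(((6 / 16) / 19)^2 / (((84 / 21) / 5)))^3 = -7565886213273 / 6204520851661704396800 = -0.00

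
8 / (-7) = -8 / 7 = -1.14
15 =15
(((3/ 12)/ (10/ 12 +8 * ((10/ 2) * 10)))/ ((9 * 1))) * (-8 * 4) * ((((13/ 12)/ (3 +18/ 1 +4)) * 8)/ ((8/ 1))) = -4/ 41625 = -0.00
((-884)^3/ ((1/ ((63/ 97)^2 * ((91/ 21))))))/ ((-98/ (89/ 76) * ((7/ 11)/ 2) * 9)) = 6593926509456/ 1251397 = 5269252.29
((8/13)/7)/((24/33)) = 11/91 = 0.12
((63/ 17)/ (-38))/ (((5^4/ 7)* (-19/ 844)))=186102/ 3835625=0.05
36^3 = 46656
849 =849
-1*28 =-28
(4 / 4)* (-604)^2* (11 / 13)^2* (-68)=-3001706048 / 169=-17761574.25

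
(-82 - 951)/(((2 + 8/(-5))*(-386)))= 5165/772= 6.69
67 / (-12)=-67 / 12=-5.58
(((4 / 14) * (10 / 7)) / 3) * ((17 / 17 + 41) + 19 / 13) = 11300 / 1911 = 5.91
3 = 3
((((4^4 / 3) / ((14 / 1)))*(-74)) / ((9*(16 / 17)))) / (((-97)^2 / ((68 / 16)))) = -42772 / 1778301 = -0.02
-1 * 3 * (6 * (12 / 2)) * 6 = -648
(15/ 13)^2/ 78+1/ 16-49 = -1719651/ 35152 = -48.92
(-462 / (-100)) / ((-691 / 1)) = -231 / 34550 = -0.01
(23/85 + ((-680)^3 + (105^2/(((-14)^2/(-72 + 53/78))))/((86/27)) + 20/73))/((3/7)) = -122151862547460193/166492560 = -733677604.26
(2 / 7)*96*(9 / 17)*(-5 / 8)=-1080 / 119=-9.08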